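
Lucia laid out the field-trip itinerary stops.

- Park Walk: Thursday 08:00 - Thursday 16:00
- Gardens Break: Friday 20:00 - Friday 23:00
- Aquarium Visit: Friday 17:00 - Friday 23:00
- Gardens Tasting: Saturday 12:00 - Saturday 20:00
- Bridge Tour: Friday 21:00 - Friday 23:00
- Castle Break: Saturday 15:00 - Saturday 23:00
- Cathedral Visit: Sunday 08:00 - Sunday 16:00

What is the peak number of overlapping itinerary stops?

Sort all start/end points and keep a running count:
Thursday 08:00 start Park Walk → 1
Thursday 16:00 end Park Walk → 0
Friday 17:00 start Aquarium Visit → 1
Friday 20:00 start Gardens Break → 2
Friday 21:00 start Bridge Tour → 3
Friday 23:00 end Aquarium Visit → 2
Friday 23:00 end Bridge Tour → 1
Friday 23:00 end Gardens Break → 0
Saturday 12:00 start Gardens Tasting → 1
Saturday 15:00 start Castle Break → 2
Saturday 20:00 end Gardens Tasting → 1
Saturday 23:00 end Castle Break → 0
Sunday 08:00 start Cathedral Visit → 1
Sunday 16:00 end Cathedral Visit → 0
Peak is 3, at Friday 21:00 (Aquarium Visit, Bridge Tour, Gardens Break).

3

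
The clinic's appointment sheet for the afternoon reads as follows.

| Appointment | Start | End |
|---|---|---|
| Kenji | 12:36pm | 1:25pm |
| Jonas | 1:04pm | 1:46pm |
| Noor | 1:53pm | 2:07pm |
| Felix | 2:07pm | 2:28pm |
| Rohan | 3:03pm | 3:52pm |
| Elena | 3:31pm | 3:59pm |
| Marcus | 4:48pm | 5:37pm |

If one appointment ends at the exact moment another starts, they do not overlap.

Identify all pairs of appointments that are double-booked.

Sorted by start: Kenji, Jonas, Noor, Felix, Rohan, Elena, Marcus.
Jonas starts before Kenji ends → Kenji and Jonas overlap.
Noor starts after Kenji ends; Kenji is clear from here.
Noor starts after Jonas ends; Jonas is clear from here.
Felix starts exactly when Noor ends (back-to-back, no overlap); Noor is clear from here.
Rohan starts after Felix ends; Felix is clear from here.
Elena starts before Rohan ends → Rohan and Elena overlap.
Marcus starts after Rohan ends.
Marcus starts after Elena ends.

Elena & Rohan, Jonas & Kenji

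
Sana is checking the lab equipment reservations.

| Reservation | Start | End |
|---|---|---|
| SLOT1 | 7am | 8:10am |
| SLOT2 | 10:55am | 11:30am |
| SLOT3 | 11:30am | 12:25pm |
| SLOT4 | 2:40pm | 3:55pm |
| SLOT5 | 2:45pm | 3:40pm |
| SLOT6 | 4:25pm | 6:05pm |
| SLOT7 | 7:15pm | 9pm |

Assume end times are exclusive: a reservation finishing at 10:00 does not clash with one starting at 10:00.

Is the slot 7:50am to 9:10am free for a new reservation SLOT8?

SLOT1: starts 7am before SLOT8 ends 9:10am, and ends 8:10am after SLOT8 starts 7:50am → overlap.
SLOT2: starts 10:55am at or after SLOT8 ends 9:10am → clear.
SLOT3: starts 11:30am at or after SLOT8 ends 9:10am → clear.
SLOT4: starts 2:40pm at or after SLOT8 ends 9:10am → clear.
SLOT5: starts 2:45pm at or after SLOT8 ends 9:10am → clear.
SLOT6: starts 4:25pm at or after SLOT8 ends 9:10am → clear.
SLOT7: starts 7:15pm at or after SLOT8 ends 9:10am → clear.
SLOT8 overlaps SLOT1.

No — it overlaps SLOT1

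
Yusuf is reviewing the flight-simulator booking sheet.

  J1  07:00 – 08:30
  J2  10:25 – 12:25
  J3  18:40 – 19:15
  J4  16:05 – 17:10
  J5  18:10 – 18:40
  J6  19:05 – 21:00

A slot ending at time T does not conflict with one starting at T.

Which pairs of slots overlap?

J3 & J6

Sorted by start: J1, J2, J4, J5, J3, J6.
J2 starts after J1 ends, so J1 has no further overlaps.
J4 starts after J2 ends, so J2 has no further overlaps.
J5 starts after J4 ends, so J4 has no further overlaps.
J3 starts exactly when J5 ends (back-to-back, no overlap), so J5 has no further overlaps.
J6 starts before J3 ends → J3 and J6 overlap.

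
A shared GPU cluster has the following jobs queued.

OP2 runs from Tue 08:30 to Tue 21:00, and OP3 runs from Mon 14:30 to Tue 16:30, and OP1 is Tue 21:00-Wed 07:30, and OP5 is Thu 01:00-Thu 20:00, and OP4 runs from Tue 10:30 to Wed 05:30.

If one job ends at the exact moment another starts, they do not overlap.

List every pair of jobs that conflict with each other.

Sorted by start: OP3, OP2, OP4, OP1, OP5.
OP2 starts before OP3 ends → OP3 and OP2 overlap.
OP4 starts before OP3 ends → OP3 and OP4 overlap.
OP1 starts after OP3 ends — done with OP3.
OP4 starts before OP2 ends → OP2 and OP4 overlap.
OP1 starts exactly when OP2 ends (back-to-back, no overlap) — done with OP2.
OP1 starts before OP4 ends → OP4 and OP1 overlap.
OP5 starts after OP4 ends.
OP5 starts after OP1 ends.

OP1 & OP4, OP2 & OP3, OP2 & OP4, OP3 & OP4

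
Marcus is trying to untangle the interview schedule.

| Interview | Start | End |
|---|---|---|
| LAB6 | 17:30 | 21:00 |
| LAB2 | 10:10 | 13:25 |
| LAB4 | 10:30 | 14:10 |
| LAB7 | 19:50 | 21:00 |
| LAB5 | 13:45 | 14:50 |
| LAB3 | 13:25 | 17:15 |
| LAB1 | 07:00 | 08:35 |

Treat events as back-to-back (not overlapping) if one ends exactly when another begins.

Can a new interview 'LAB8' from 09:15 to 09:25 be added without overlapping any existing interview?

LAB1: ends 08:35 at or before LAB8 starts 09:15 → clear.
LAB2: starts 10:10 at or after LAB8 ends 09:25 → clear.
LAB4: starts 10:30 at or after LAB8 ends 09:25 → clear.
LAB3: starts 13:25 at or after LAB8 ends 09:25 → clear.
LAB5: starts 13:45 at or after LAB8 ends 09:25 → clear.
LAB6: starts 17:30 at or after LAB8 ends 09:25 → clear.
LAB7: starts 19:50 at or after LAB8 ends 09:25 → clear.

Yes — the slot is free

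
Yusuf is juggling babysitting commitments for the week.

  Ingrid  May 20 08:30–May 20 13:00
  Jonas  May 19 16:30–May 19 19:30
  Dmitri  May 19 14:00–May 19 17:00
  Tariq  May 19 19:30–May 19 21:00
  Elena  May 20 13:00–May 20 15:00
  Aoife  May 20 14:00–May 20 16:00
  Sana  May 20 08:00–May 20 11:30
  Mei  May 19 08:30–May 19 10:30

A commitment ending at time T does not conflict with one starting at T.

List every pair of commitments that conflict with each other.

Aoife & Elena, Dmitri & Jonas, Ingrid & Sana

Check each pair: they overlap iff neither finishes before the other starts.
Sorted by start: Mei, Dmitri, Jonas, Tariq, Sana, Ingrid, Elena, Aoife.
Dmitri starts after Mei ends — done with Mei.
Jonas starts before Dmitri ends → Dmitri and Jonas overlap.
Tariq starts after Dmitri ends — done with Dmitri.
Tariq starts exactly when Jonas ends (back-to-back, no overlap) — done with Jonas.
Sana starts after Tariq ends — done with Tariq.
Ingrid starts before Sana ends → Sana and Ingrid overlap.
Elena starts after Sana ends — done with Sana.
Elena starts exactly when Ingrid ends (back-to-back, no overlap) — done with Ingrid.
Aoife starts before Elena ends → Elena and Aoife overlap.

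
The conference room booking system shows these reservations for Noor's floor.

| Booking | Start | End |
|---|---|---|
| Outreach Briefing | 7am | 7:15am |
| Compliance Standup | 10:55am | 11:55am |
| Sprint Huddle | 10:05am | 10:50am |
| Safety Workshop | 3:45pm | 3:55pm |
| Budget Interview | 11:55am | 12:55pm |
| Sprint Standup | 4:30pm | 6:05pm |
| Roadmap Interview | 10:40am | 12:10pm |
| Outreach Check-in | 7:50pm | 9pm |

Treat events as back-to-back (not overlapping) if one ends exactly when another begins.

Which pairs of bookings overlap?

Sorted by start: Outreach Briefing, Sprint Huddle, Roadmap Interview, Compliance Standup, Budget Interview, Safety Workshop, Sprint Standup, Outreach Check-in.
Sprint Huddle starts after Outreach Briefing ends, so nothing later overlaps Outreach Briefing either.
Roadmap Interview starts before Sprint Huddle ends → Sprint Huddle and Roadmap Interview overlap.
Compliance Standup starts after Sprint Huddle ends, so nothing later overlaps Sprint Huddle either.
Compliance Standup starts before Roadmap Interview ends → Roadmap Interview and Compliance Standup overlap.
Budget Interview starts before Roadmap Interview ends → Roadmap Interview and Budget Interview overlap.
Safety Workshop starts after Roadmap Interview ends, so nothing later overlaps Roadmap Interview either.
Budget Interview starts exactly when Compliance Standup ends (back-to-back, no overlap), so nothing later overlaps Compliance Standup either.
Safety Workshop starts after Budget Interview ends, so nothing later overlaps Budget Interview either.
Sprint Standup starts after Safety Workshop ends, so nothing later overlaps Safety Workshop either.
Outreach Check-in starts after Sprint Standup ends.

Budget Interview & Roadmap Interview, Compliance Standup & Roadmap Interview, Roadmap Interview & Sprint Huddle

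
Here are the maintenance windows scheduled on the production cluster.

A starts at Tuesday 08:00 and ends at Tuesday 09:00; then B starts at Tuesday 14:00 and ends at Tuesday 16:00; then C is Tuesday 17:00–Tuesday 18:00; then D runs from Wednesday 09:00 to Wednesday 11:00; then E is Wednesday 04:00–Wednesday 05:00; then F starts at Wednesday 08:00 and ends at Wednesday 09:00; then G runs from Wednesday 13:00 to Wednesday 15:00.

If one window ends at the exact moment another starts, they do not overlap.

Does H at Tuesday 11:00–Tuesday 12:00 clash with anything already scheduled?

A: ends Tuesday 09:00 at or before H starts Tuesday 11:00 → clear.
B: starts Tuesday 14:00 at or after H ends Tuesday 12:00 → clear.
C: starts Tuesday 17:00 at or after H ends Tuesday 12:00 → clear.
E: starts Wednesday 04:00 at or after H ends Tuesday 12:00 → clear.
F: starts Wednesday 08:00 at or after H ends Tuesday 12:00 → clear.
D: starts Wednesday 09:00 at or after H ends Tuesday 12:00 → clear.
G: starts Wednesday 13:00 at or after H ends Tuesday 12:00 → clear.

No — it doesn't clash with anything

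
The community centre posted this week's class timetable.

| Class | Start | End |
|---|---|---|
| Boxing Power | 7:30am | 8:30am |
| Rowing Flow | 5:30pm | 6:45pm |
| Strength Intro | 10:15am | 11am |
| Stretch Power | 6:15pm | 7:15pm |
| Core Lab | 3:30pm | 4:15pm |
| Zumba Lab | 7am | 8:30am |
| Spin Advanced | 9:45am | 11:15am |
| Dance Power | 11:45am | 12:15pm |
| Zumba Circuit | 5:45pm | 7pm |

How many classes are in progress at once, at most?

Sweep the timeline, counting +1 at each start and −1 at each end (ends before starts at a tie):
7am start Zumba Lab → 1
7:30am start Boxing Power → 2
8:30am end Boxing Power → 1
8:30am end Zumba Lab → 0
9:45am start Spin Advanced → 1
10:15am start Strength Intro → 2
11am end Strength Intro → 1
11:15am end Spin Advanced → 0
11:45am start Dance Power → 1
12:15pm end Dance Power → 0
3:30pm start Core Lab → 1
4:15pm end Core Lab → 0
5:30pm start Rowing Flow → 1
5:45pm start Zumba Circuit → 2
6:15pm start Stretch Power → 3
6:45pm end Rowing Flow → 2
7pm end Zumba Circuit → 1
7:15pm end Stretch Power → 0
Peak is 3, at 6:15pm (Rowing Flow, Stretch Power, Zumba Circuit).

3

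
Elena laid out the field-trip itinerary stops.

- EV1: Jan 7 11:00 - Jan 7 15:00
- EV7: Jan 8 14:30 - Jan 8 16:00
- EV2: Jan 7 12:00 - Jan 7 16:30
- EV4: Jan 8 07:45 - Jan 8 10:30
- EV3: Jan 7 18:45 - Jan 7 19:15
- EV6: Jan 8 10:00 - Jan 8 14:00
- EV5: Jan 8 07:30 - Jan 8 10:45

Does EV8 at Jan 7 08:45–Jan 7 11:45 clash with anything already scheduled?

EV1: starts Jan 7 11:00 before EV8 ends Jan 7 11:45, and ends Jan 7 15:00 after EV8 starts Jan 7 08:45 → overlap.
EV2: starts Jan 7 12:00 at or after EV8 ends Jan 7 11:45 → clear.
EV3: starts Jan 7 18:45 at or after EV8 ends Jan 7 11:45 → clear.
EV5: starts Jan 8 07:30 at or after EV8 ends Jan 7 11:45 → clear.
EV4: starts Jan 8 07:45 at or after EV8 ends Jan 7 11:45 → clear.
EV6: starts Jan 8 10:00 at or after EV8 ends Jan 7 11:45 → clear.
EV7: starts Jan 8 14:30 at or after EV8 ends Jan 7 11:45 → clear.
EV8 overlaps EV1.

Yes — it overlaps EV1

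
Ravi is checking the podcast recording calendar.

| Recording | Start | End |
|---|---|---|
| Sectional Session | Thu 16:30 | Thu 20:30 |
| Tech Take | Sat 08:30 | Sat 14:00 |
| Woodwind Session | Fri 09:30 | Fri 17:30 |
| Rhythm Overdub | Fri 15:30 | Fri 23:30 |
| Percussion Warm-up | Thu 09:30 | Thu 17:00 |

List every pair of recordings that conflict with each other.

Percussion Warm-up & Sectional Session, Rhythm Overdub & Woodwind Session

Sorted by start: Percussion Warm-up, Sectional Session, Woodwind Session, Rhythm Overdub, Tech Take.
Sectional Session starts before Percussion Warm-up ends → Percussion Warm-up and Sectional Session overlap.
Woodwind Session starts after Percussion Warm-up ends — done with Percussion Warm-up.
Woodwind Session starts after Sectional Session ends — done with Sectional Session.
Rhythm Overdub starts before Woodwind Session ends → Woodwind Session and Rhythm Overdub overlap.
Tech Take starts after Woodwind Session ends.
Tech Take starts after Rhythm Overdub ends.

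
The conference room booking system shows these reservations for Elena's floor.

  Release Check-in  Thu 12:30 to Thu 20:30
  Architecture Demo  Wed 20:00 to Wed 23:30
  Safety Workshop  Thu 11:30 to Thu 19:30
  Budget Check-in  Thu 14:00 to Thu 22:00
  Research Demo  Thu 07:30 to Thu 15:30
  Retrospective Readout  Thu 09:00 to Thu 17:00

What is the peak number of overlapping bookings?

5

Sweep the timeline, counting +1 at each start and −1 at each end (ends before starts at a tie):
Wed 20:00 start Architecture Demo → 1
Wed 23:30 end Architecture Demo → 0
Thu 07:30 start Research Demo → 1
Thu 09:00 start Retrospective Readout → 2
Thu 11:30 start Safety Workshop → 3
Thu 12:30 start Release Check-in → 4
Thu 14:00 start Budget Check-in → 5
Thu 15:30 end Research Demo → 4
Thu 17:00 end Retrospective Readout → 3
Thu 19:30 end Safety Workshop → 2
Thu 20:30 end Release Check-in → 1
Thu 22:00 end Budget Check-in → 0
Peak is 5, at Thu 14:00 (Budget Check-in, Release Check-in, Research Demo, Retrospective Readout, Safety Workshop).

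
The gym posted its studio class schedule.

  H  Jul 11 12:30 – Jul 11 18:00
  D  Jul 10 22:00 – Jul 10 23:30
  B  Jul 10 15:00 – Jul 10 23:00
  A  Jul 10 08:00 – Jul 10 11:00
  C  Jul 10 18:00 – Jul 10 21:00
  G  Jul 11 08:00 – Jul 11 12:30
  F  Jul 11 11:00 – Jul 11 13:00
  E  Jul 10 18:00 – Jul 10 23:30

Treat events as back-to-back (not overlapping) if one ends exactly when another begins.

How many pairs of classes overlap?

7

Sorted by start: A, B, C, E, D, G, F, H.
B starts after A ends, so A has no further overlaps.
C starts before B ends → B and C overlap.
E starts before B ends → B and E overlap.
D starts before B ends → B and D overlap.
G starts after B ends, so B has no further overlaps.
E starts before C ends → C and E overlap.
D starts after C ends, so C has no further overlaps.
D starts before E ends → E and D overlap.
G starts after E ends, so E has no further overlaps.
G starts after D ends, so D has no further overlaps.
F starts before G ends → G and F overlap.
H starts exactly when G ends (back-to-back, no overlap).
H starts before F ends → F and H overlap.
Overlapping pairs: B & C, B & D, B & E, C & E, D & E, F & G, F & H — 7 in total.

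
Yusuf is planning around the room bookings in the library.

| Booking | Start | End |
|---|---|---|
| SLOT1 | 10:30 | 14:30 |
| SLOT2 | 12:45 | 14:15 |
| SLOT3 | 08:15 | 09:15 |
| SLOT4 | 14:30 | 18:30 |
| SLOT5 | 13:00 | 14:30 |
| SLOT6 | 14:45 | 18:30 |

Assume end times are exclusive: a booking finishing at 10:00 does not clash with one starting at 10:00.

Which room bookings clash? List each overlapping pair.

SLOT1 & SLOT2, SLOT1 & SLOT5, SLOT2 & SLOT5, SLOT4 & SLOT6

Sorted by start: SLOT3, SLOT1, SLOT2, SLOT5, SLOT4, SLOT6.
SLOT1 starts after SLOT3 ends — done with SLOT3.
SLOT2 starts before SLOT1 ends → SLOT1 and SLOT2 overlap.
SLOT5 starts before SLOT1 ends → SLOT1 and SLOT5 overlap.
SLOT4 starts exactly when SLOT1 ends (back-to-back, no overlap) — done with SLOT1.
SLOT5 starts before SLOT2 ends → SLOT2 and SLOT5 overlap.
SLOT4 starts after SLOT2 ends — done with SLOT2.
SLOT4 starts exactly when SLOT5 ends (back-to-back, no overlap) — done with SLOT5.
SLOT6 starts before SLOT4 ends → SLOT4 and SLOT6 overlap.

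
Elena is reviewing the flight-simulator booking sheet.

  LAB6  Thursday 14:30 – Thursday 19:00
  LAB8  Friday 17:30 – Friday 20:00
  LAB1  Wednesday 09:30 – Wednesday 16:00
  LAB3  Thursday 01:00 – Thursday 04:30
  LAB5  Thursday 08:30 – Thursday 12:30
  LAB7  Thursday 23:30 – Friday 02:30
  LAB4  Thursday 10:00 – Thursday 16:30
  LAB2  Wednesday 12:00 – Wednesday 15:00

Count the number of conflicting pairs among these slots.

3

Sorted by start: LAB1, LAB2, LAB3, LAB5, LAB4, LAB6, LAB7, LAB8.
LAB2 starts before LAB1 ends → LAB1 and LAB2 overlap.
LAB3 starts after LAB1 ends, so nothing later overlaps LAB1 either.
LAB3 starts after LAB2 ends, so nothing later overlaps LAB2 either.
LAB5 starts after LAB3 ends, so nothing later overlaps LAB3 either.
LAB4 starts before LAB5 ends → LAB5 and LAB4 overlap.
LAB6 starts after LAB5 ends, so nothing later overlaps LAB5 either.
LAB6 starts before LAB4 ends → LAB4 and LAB6 overlap.
LAB7 starts after LAB4 ends, so nothing later overlaps LAB4 either.
LAB7 starts after LAB6 ends, so nothing later overlaps LAB6 either.
LAB8 starts after LAB7 ends.
Overlapping pairs: LAB1 & LAB2, LAB4 & LAB5, LAB4 & LAB6 — 3 in total.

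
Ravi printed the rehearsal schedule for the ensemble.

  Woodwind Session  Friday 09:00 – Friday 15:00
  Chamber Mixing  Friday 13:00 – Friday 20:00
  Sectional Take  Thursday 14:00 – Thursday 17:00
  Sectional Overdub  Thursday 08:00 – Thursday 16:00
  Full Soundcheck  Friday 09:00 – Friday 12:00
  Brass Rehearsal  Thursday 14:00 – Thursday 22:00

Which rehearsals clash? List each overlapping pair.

Sorted by start: Sectional Overdub, Sectional Take, Brass Rehearsal, Full Soundcheck, Woodwind Session, Chamber Mixing.
Sectional Take starts before Sectional Overdub ends → Sectional Overdub and Sectional Take overlap.
Brass Rehearsal starts before Sectional Overdub ends → Sectional Overdub and Brass Rehearsal overlap.
Full Soundcheck starts after Sectional Overdub ends; Sectional Overdub is clear from here.
Brass Rehearsal starts before Sectional Take ends → Sectional Take and Brass Rehearsal overlap.
Full Soundcheck starts after Sectional Take ends; Sectional Take is clear from here.
Full Soundcheck starts after Brass Rehearsal ends; Brass Rehearsal is clear from here.
Woodwind Session starts before Full Soundcheck ends → Full Soundcheck and Woodwind Session overlap.
Chamber Mixing starts after Full Soundcheck ends.
Chamber Mixing starts before Woodwind Session ends → Woodwind Session and Chamber Mixing overlap.

Brass Rehearsal & Sectional Overdub, Brass Rehearsal & Sectional Take, Chamber Mixing & Woodwind Session, Full Soundcheck & Woodwind Session, Sectional Overdub & Sectional Take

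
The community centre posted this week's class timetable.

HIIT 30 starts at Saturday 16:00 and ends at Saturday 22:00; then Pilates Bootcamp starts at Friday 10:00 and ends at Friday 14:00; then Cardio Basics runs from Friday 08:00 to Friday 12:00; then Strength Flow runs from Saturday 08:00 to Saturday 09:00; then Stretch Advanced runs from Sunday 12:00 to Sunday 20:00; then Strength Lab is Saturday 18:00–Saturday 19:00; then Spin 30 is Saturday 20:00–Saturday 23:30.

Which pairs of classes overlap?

Two intervals overlap when each starts before the other ends.
Sorted by start: Cardio Basics, Pilates Bootcamp, Strength Flow, HIIT 30, Strength Lab, Spin 30, Stretch Advanced.
Pilates Bootcamp starts before Cardio Basics ends → Cardio Basics and Pilates Bootcamp overlap.
Strength Flow starts after Cardio Basics ends — done with Cardio Basics.
Strength Flow starts after Pilates Bootcamp ends — done with Pilates Bootcamp.
HIIT 30 starts after Strength Flow ends — done with Strength Flow.
Strength Lab starts before HIIT 30 ends → HIIT 30 and Strength Lab overlap.
Spin 30 starts before HIIT 30 ends → HIIT 30 and Spin 30 overlap.
Stretch Advanced starts after HIIT 30 ends.
Spin 30 starts after Strength Lab ends — done with Strength Lab.
Stretch Advanced starts after Spin 30 ends.

Cardio Basics & Pilates Bootcamp, HIIT 30 & Spin 30, HIIT 30 & Strength Lab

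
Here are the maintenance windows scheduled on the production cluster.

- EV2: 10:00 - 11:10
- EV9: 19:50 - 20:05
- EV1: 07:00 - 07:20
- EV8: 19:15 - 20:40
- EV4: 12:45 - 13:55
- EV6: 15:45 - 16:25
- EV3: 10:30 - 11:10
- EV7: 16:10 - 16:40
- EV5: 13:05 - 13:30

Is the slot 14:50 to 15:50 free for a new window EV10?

EV1: ends 07:20 at or before EV10 starts 14:50 → clear.
EV2: ends 11:10 at or before EV10 starts 14:50 → clear.
EV3: ends 11:10 at or before EV10 starts 14:50 → clear.
EV4: ends 13:55 at or before EV10 starts 14:50 → clear.
EV5: ends 13:30 at or before EV10 starts 14:50 → clear.
EV6: starts 15:45 before EV10 ends 15:50, and ends 16:25 after EV10 starts 14:50 → overlap.
EV7: starts 16:10 at or after EV10 ends 15:50 → clear.
EV8: starts 19:15 at or after EV10 ends 15:50 → clear.
EV9: starts 19:50 at or after EV10 ends 15:50 → clear.
EV10 overlaps EV6.

No — it overlaps EV6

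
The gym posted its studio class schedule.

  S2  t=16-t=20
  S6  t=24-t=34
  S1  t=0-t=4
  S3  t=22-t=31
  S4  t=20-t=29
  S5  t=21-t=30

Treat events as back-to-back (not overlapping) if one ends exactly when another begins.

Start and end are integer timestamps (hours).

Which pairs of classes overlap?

Sorted by start: S1, S2, S4, S5, S3, S6.
S2 starts after S1 ends — done with S1.
S4 starts exactly when S2 ends (back-to-back, no overlap) — done with S2.
S5 starts before S4 ends → S4 and S5 overlap.
S3 starts before S4 ends → S4 and S3 overlap.
S6 starts before S4 ends → S4 and S6 overlap.
S3 starts before S5 ends → S5 and S3 overlap.
S6 starts before S5 ends → S5 and S6 overlap.
S6 starts before S3 ends → S3 and S6 overlap.

S3 & S4, S3 & S5, S3 & S6, S4 & S5, S4 & S6, S5 & S6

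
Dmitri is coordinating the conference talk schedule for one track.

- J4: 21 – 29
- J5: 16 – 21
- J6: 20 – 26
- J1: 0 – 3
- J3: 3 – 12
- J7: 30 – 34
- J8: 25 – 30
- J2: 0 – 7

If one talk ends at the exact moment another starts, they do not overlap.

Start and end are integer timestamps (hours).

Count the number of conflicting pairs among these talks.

Two intervals overlap when each starts before the other ends.
Sorted by start: J1, J2, J3, J5, J6, J4, J8, J7.
J2 starts before J1 ends → J1 and J2 overlap.
J3 starts exactly when J1 ends (back-to-back, no overlap), so nothing later overlaps J1 either.
J3 starts before J2 ends → J2 and J3 overlap.
J5 starts after J2 ends, so nothing later overlaps J2 either.
J5 starts after J3 ends, so nothing later overlaps J3 either.
J6 starts before J5 ends → J5 and J6 overlap.
J4 starts exactly when J5 ends (back-to-back, no overlap), so nothing later overlaps J5 either.
J4 starts before J6 ends → J6 and J4 overlap.
J8 starts before J6 ends → J6 and J8 overlap.
J7 starts after J6 ends.
J8 starts before J4 ends → J4 and J8 overlap.
J7 starts after J4 ends.
J7 starts exactly when J8 ends (back-to-back, no overlap).
Overlapping pairs: J1 & J2, J2 & J3, J4 & J6, J4 & J8, J5 & J6, J6 & J8 — 6 in total.

6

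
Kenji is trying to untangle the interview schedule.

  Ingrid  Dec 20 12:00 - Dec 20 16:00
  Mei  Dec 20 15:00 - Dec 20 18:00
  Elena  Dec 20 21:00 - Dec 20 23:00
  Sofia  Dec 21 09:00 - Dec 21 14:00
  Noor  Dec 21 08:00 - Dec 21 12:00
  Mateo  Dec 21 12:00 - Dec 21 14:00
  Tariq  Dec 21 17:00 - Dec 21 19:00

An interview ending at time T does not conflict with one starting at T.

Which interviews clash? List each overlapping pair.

Sorted by start: Ingrid, Mei, Elena, Noor, Sofia, Mateo, Tariq.
Mei starts before Ingrid ends → Ingrid and Mei overlap.
Elena starts after Ingrid ends — done with Ingrid.
Elena starts after Mei ends — done with Mei.
Noor starts after Elena ends — done with Elena.
Sofia starts before Noor ends → Noor and Sofia overlap.
Mateo starts exactly when Noor ends (back-to-back, no overlap) — done with Noor.
Mateo starts before Sofia ends → Sofia and Mateo overlap.
Tariq starts after Sofia ends.
Tariq starts after Mateo ends.

Ingrid & Mei, Mateo & Sofia, Noor & Sofia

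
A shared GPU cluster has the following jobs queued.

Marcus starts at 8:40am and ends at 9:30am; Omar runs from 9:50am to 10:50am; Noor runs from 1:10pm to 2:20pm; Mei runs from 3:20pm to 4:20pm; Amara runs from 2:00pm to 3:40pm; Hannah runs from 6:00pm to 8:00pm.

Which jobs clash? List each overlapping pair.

Check each pair: they overlap iff neither finishes before the other starts.
Sorted by start: Marcus, Omar, Noor, Amara, Mei, Hannah.
Omar starts after Marcus ends, so Marcus has no further overlaps.
Noor starts after Omar ends, so Omar has no further overlaps.
Amara starts before Noor ends → Noor and Amara overlap.
Mei starts after Noor ends, so Noor has no further overlaps.
Mei starts before Amara ends → Amara and Mei overlap.
Hannah starts after Amara ends.
Hannah starts after Mei ends.

Amara & Mei, Amara & Noor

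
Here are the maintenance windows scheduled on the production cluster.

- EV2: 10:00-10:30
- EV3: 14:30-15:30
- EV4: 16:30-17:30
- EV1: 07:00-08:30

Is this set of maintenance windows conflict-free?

Sorted by start: EV1, EV2, EV3, EV4.
EV2 starts after EV1 ends — done with EV1.
EV3 starts after EV2 ends — done with EV2.
EV4 starts after EV3 ends.
Every pair is clear; the schedule has no overlaps.

Yes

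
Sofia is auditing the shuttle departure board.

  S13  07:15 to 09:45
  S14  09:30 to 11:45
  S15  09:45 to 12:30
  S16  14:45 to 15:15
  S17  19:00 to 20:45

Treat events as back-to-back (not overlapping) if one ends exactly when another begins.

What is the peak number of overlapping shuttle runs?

Sort all start/end points and keep a running count:
07:15 start S13 → 1
09:30 start S14 → 2
09:45 end S13 → 1
09:45 start S15 → 2
11:45 end S14 → 1
12:30 end S15 → 0
14:45 start S16 → 1
15:15 end S16 → 0
19:00 start S17 → 1
20:45 end S17 → 0
Peak is 2, at 09:30 (S13, S14).

2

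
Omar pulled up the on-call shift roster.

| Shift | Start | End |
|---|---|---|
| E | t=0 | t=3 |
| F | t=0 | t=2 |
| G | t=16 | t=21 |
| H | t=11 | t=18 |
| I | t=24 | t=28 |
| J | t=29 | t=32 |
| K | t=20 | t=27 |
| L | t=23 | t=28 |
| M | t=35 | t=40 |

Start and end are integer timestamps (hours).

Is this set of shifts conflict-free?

Sorted by start: E, F, H, G, K, L, I, J, M.
F starts before E ends → E and F overlap.
That's a conflict, so the schedule is not conflict-free.

No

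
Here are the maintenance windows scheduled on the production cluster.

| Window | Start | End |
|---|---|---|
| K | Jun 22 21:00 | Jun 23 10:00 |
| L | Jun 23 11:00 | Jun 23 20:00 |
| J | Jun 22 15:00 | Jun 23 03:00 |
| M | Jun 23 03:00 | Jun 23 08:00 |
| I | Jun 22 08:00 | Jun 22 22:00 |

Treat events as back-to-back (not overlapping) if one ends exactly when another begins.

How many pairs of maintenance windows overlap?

4

Two intervals overlap when each starts before the other ends.
Sorted by start: I, J, K, M, L.
J starts before I ends → I and J overlap.
K starts before I ends → I and K overlap.
M starts after I ends, so I has no further overlaps.
K starts before J ends → J and K overlap.
M starts exactly when J ends (back-to-back, no overlap), so J has no further overlaps.
M starts before K ends → K and M overlap.
L starts after K ends.
L starts after M ends.
Overlapping pairs: I & J, I & K, J & K, K & M — 4 in total.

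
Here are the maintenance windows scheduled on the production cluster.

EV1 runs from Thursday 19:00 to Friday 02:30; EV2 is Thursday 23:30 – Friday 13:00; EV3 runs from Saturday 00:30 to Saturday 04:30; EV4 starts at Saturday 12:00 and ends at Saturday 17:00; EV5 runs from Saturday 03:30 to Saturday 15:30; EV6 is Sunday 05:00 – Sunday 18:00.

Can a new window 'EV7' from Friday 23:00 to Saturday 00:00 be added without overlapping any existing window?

EV1: ends Friday 02:30 at or before EV7 starts Friday 23:00 → clear.
EV2: ends Friday 13:00 at or before EV7 starts Friday 23:00 → clear.
EV3: starts Saturday 00:30 at or after EV7 ends Saturday 00:00 → clear.
EV5: starts Saturday 03:30 at or after EV7 ends Saturday 00:00 → clear.
EV4: starts Saturday 12:00 at or after EV7 ends Saturday 00:00 → clear.
EV6: starts Sunday 05:00 at or after EV7 ends Saturday 00:00 → clear.

Yes — the slot is free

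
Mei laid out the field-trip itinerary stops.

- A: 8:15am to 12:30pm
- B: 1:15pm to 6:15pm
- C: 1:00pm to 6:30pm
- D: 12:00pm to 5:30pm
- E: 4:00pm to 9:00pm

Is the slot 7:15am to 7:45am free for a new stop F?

Yes — the slot is free

A: starts 8:15am at or after F ends 7:45am → clear.
D: starts 12:00pm at or after F ends 7:45am → clear.
C: starts 1:00pm at or after F ends 7:45am → clear.
B: starts 1:15pm at or after F ends 7:45am → clear.
E: starts 4:00pm at or after F ends 7:45am → clear.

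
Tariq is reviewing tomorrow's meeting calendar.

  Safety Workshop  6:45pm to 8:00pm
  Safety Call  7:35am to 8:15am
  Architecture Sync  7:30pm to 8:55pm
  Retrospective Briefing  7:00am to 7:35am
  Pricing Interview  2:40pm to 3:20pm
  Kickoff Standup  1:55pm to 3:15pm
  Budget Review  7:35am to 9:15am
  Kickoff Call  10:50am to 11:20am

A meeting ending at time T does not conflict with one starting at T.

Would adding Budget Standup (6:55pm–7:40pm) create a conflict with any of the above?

Retrospective Briefing: ends 7:35am at or before Budget Standup starts 6:55pm → clear.
Budget Review: ends 9:15am at or before Budget Standup starts 6:55pm → clear.
Safety Call: ends 8:15am at or before Budget Standup starts 6:55pm → clear.
Kickoff Call: ends 11:20am at or before Budget Standup starts 6:55pm → clear.
Kickoff Standup: ends 3:15pm at or before Budget Standup starts 6:55pm → clear.
Pricing Interview: ends 3:20pm at or before Budget Standup starts 6:55pm → clear.
Safety Workshop: starts 6:45pm before Budget Standup ends 7:40pm, and ends 8:00pm after Budget Standup starts 6:55pm → overlap.
Architecture Sync: starts 7:30pm before Budget Standup ends 7:40pm, and ends 8:55pm after Budget Standup starts 6:55pm → overlap.
Budget Standup overlaps Safety Workshop, Architecture Sync.

Yes — it overlaps Architecture Sync, Safety Workshop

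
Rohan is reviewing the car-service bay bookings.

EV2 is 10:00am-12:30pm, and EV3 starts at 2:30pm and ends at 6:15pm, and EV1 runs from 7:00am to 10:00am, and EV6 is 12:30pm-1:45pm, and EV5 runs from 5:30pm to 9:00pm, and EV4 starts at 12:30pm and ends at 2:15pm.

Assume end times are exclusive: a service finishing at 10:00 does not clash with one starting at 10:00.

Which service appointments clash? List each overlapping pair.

Sorted by start: EV1, EV2, EV4, EV6, EV3, EV5.
EV2 starts exactly when EV1 ends (back-to-back, no overlap), so nothing later overlaps EV1 either.
EV4 starts exactly when EV2 ends (back-to-back, no overlap), so nothing later overlaps EV2 either.
EV6 starts before EV4 ends → EV4 and EV6 overlap.
EV3 starts after EV4 ends, so nothing later overlaps EV4 either.
EV3 starts after EV6 ends, so nothing later overlaps EV6 either.
EV5 starts before EV3 ends → EV3 and EV5 overlap.

EV3 & EV5, EV4 & EV6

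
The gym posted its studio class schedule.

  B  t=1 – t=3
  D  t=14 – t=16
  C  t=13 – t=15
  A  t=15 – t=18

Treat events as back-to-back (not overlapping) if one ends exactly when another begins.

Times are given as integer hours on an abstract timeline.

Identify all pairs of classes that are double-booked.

Two intervals overlap when each starts before the other ends.
Sorted by start: B, C, D, A.
C starts after B ends, so nothing later overlaps B either.
D starts before C ends → C and D overlap.
A starts exactly when C ends (back-to-back, no overlap).
A starts before D ends → D and A overlap.

A & D, C & D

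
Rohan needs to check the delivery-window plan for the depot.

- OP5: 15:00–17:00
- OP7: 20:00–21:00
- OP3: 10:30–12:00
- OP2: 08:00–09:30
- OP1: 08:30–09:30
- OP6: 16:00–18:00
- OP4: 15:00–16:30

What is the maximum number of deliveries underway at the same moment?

3

Sort all start/end points and keep a running count:
08:00 start OP2 → 1
08:30 start OP1 → 2
09:30 end OP1 → 1
09:30 end OP2 → 0
10:30 start OP3 → 1
12:00 end OP3 → 0
15:00 start OP4 → 1
15:00 start OP5 → 2
16:00 start OP6 → 3
16:30 end OP4 → 2
17:00 end OP5 → 1
18:00 end OP6 → 0
20:00 start OP7 → 1
21:00 end OP7 → 0
Peak is 3, at 16:00 (OP4, OP5, OP6).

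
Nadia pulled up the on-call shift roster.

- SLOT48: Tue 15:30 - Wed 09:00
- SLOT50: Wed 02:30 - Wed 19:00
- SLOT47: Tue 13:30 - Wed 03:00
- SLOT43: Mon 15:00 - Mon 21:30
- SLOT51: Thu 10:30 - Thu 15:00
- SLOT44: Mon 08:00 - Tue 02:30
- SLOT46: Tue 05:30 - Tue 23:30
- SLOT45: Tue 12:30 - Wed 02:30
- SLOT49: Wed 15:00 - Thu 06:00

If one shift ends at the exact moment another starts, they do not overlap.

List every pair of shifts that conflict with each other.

Sorted by start: SLOT44, SLOT43, SLOT46, SLOT45, SLOT47, SLOT48, SLOT50, SLOT49, SLOT51.
SLOT43 starts before SLOT44 ends → SLOT44 and SLOT43 overlap.
SLOT46 starts after SLOT44 ends; SLOT44 is clear from here.
SLOT46 starts after SLOT43 ends; SLOT43 is clear from here.
SLOT45 starts before SLOT46 ends → SLOT46 and SLOT45 overlap.
SLOT47 starts before SLOT46 ends → SLOT46 and SLOT47 overlap.
SLOT48 starts before SLOT46 ends → SLOT46 and SLOT48 overlap.
SLOT50 starts after SLOT46 ends; SLOT46 is clear from here.
SLOT47 starts before SLOT45 ends → SLOT45 and SLOT47 overlap.
SLOT48 starts before SLOT45 ends → SLOT45 and SLOT48 overlap.
SLOT50 starts exactly when SLOT45 ends (back-to-back, no overlap); SLOT45 is clear from here.
SLOT48 starts before SLOT47 ends → SLOT47 and SLOT48 overlap.
SLOT50 starts before SLOT47 ends → SLOT47 and SLOT50 overlap.
SLOT49 starts after SLOT47 ends; SLOT47 is clear from here.
SLOT50 starts before SLOT48 ends → SLOT48 and SLOT50 overlap.
SLOT49 starts after SLOT48 ends; SLOT48 is clear from here.
SLOT49 starts before SLOT50 ends → SLOT50 and SLOT49 overlap.
SLOT51 starts after SLOT50 ends.
SLOT51 starts after SLOT49 ends.

SLOT43 & SLOT44, SLOT45 & SLOT46, SLOT45 & SLOT47, SLOT45 & SLOT48, SLOT46 & SLOT47, SLOT46 & SLOT48, SLOT47 & SLOT48, SLOT47 & SLOT50, SLOT48 & SLOT50, SLOT49 & SLOT50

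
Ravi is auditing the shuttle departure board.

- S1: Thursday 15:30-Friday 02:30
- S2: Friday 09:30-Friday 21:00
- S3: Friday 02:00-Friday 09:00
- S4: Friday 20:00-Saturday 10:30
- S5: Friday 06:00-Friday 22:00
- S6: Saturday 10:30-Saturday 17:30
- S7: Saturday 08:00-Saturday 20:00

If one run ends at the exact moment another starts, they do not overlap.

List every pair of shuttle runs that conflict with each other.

Sorted by start: S1, S3, S5, S2, S4, S7, S6.
S3 starts before S1 ends → S1 and S3 overlap.
S5 starts after S1 ends, so S1 has no further overlaps.
S5 starts before S3 ends → S3 and S5 overlap.
S2 starts after S3 ends, so S3 has no further overlaps.
S2 starts before S5 ends → S5 and S2 overlap.
S4 starts before S5 ends → S5 and S4 overlap.
S7 starts after S5 ends, so S5 has no further overlaps.
S4 starts before S2 ends → S2 and S4 overlap.
S7 starts after S2 ends, so S2 has no further overlaps.
S7 starts before S4 ends → S4 and S7 overlap.
S6 starts exactly when S4 ends (back-to-back, no overlap).
S6 starts before S7 ends → S7 and S6 overlap.

S1 & S3, S2 & S4, S2 & S5, S3 & S5, S4 & S5, S4 & S7, S6 & S7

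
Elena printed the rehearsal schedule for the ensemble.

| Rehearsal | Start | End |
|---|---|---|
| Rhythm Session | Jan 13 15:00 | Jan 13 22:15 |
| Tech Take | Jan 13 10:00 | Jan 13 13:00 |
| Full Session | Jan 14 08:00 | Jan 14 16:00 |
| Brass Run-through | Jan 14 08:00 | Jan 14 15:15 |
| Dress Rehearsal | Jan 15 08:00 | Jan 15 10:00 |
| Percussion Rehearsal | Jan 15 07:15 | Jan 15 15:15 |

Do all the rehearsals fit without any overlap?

Sorted by start: Tech Take, Rhythm Session, Full Session, Brass Run-through, Percussion Rehearsal, Dress Rehearsal.
Rhythm Session starts after Tech Take ends, so nothing later overlaps Tech Take either.
Full Session starts after Rhythm Session ends, so nothing later overlaps Rhythm Session either.
Brass Run-through starts before Full Session ends → Full Session and Brass Run-through overlap.
That's a conflict, so the schedule is not conflict-free.

No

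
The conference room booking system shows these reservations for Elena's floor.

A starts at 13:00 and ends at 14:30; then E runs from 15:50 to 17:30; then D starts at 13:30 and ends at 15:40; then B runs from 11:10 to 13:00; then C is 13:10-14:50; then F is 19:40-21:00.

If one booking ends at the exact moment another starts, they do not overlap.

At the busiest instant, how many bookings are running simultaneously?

Walk through starts and ends in time order (an end at T is processed before a start at T):
11:10 start B → 1
13:00 end B → 0
13:00 start A → 1
13:10 start C → 2
13:30 start D → 3
14:30 end A → 2
14:50 end C → 1
15:40 end D → 0
15:50 start E → 1
17:30 end E → 0
19:40 start F → 1
21:00 end F → 0
Peak is 3, at 13:30 (A, C, D).

3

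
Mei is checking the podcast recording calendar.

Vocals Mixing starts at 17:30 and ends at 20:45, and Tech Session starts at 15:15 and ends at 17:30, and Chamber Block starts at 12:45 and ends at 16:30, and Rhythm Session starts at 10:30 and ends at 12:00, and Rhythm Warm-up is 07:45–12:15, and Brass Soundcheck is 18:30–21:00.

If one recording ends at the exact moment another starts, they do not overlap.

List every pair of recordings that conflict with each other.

Sorted by start: Rhythm Warm-up, Rhythm Session, Chamber Block, Tech Session, Vocals Mixing, Brass Soundcheck.
Rhythm Session starts before Rhythm Warm-up ends → Rhythm Warm-up and Rhythm Session overlap.
Chamber Block starts after Rhythm Warm-up ends — done with Rhythm Warm-up.
Chamber Block starts after Rhythm Session ends — done with Rhythm Session.
Tech Session starts before Chamber Block ends → Chamber Block and Tech Session overlap.
Vocals Mixing starts after Chamber Block ends — done with Chamber Block.
Vocals Mixing starts exactly when Tech Session ends (back-to-back, no overlap) — done with Tech Session.
Brass Soundcheck starts before Vocals Mixing ends → Vocals Mixing and Brass Soundcheck overlap.

Brass Soundcheck & Vocals Mixing, Chamber Block & Tech Session, Rhythm Session & Rhythm Warm-up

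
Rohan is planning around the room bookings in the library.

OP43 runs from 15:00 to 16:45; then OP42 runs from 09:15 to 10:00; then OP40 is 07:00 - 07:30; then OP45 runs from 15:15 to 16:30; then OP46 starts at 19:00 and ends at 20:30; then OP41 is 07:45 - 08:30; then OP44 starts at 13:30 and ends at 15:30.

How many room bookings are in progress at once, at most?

Walk through starts and ends in time order (an end at T is processed before a start at T):
07:00 start OP40 → 1
07:30 end OP40 → 0
07:45 start OP41 → 1
08:30 end OP41 → 0
09:15 start OP42 → 1
10:00 end OP42 → 0
13:30 start OP44 → 1
15:00 start OP43 → 2
15:15 start OP45 → 3
15:30 end OP44 → 2
16:30 end OP45 → 1
16:45 end OP43 → 0
19:00 start OP46 → 1
20:30 end OP46 → 0
Peak is 3, at 15:15 (OP43, OP44, OP45).

3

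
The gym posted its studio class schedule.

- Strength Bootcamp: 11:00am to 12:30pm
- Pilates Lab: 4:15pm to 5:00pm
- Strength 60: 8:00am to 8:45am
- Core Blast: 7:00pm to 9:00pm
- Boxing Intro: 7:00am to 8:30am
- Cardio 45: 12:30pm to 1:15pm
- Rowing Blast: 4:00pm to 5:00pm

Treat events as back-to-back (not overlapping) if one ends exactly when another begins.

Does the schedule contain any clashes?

Yes

Sorted by start: Boxing Intro, Strength 60, Strength Bootcamp, Cardio 45, Rowing Blast, Pilates Lab, Core Blast.
Strength 60 starts before Boxing Intro ends → Boxing Intro and Strength 60 overlap.
That's a conflict, so the schedule is not conflict-free.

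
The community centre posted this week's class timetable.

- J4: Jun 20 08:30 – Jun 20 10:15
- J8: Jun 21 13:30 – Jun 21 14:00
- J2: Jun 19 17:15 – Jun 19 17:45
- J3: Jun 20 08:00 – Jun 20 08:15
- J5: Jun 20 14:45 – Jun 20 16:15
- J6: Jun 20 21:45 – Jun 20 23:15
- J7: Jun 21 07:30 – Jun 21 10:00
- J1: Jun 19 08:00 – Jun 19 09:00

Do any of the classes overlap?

Sorted by start: J1, J2, J3, J4, J5, J6, J7, J8.
J2 starts after J1 ends — done with J1.
J3 starts after J2 ends — done with J2.
J4 starts after J3 ends — done with J3.
J5 starts after J4 ends — done with J4.
J6 starts after J5 ends — done with J5.
J7 starts after J6 ends — done with J6.
J8 starts after J7 ends.
Every pair is clear; the schedule has no overlaps.

No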